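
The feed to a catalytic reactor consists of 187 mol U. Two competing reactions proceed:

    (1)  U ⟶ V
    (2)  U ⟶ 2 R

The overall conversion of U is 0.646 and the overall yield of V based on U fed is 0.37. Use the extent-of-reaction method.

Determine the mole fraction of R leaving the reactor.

Yield of V: 1ξ₁ / 187 = 0.37 → ξ₁ = 69.19 mol.
Conversion of U: 1ξ₁ + 1ξ₂ = 0.646 × 187 = 120.8 → ξ₂ = 51.61 mol.
Outlet amounts (n = n₀ + Σ ν·ξ):
  U: 187 − 1(69.19) − 1(51.61) = 66.2
  V: 0 + 1(69.19) = 69.19
  R: 0 + 2(51.61) = 103.2
Total out = 238.6 mol; y_R = 103.2 / 238.6 = 0.4326.

0.433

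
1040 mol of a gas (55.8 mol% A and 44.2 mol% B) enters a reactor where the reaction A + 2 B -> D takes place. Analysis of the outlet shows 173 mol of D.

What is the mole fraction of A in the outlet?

0.587

For D: n = n₀ + 1ξ → 173 = 0 + 1ξ, giving ξ = 173 mol.
Outlet amounts (n = n₀ + ν ξ):
  A: 580.3 − 1(173) = 407.3
  B: 459.7 − 2(173) = 113.7
  D: 0 + 1(173) = 173
Total out = 694 mol; y_A = 407.3 / 694 = 0.5869.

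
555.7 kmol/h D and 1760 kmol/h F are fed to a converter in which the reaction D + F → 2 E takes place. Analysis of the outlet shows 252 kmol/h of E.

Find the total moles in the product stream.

For E: n = n₀ + 2ξ → 252 = 0 + 2ξ, giving ξ = 126 kmol/h.
Outlet amounts (n = n₀ + ν ξ):
  D: 555.7 − 1(126) = 429.7
  F: 1760 − 1(126) = 1634
  E: 0 + 2(126) = 252
Total out = 429.7 + 1634 + 252 = 2316 kmol/h.

2320 kmol/h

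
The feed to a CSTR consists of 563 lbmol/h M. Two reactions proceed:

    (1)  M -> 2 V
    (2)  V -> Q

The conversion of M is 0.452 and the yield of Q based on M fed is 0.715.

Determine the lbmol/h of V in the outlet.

Conversion of M: M consumed = 1ξ₁ = 0.452 × 563 → ξ₁ = 254.5 lbmol/h.
Yield of Q: 1ξ₂ / 563 = 0.715 → ξ₂ = 402.5 lbmol/h.
Outlet amounts (n = n₀ + Σ ν·ξ):
  M: 563 − 1(254.5) = 308.5
  V: 0 + 2(254.5) − 1(402.5) = 106.4
  Q: 0 + 1(402.5) = 402.5

106 lbmol/h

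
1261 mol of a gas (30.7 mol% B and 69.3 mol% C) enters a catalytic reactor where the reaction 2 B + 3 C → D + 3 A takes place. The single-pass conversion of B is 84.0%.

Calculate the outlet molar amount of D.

163 mol

B reacted = 0.84 × 387.1 = 325.2 mol; ν_B = −2, so ξ = 325.2/2 = 162.6 mol.
Outlet amounts (n = n₀ + ν ξ):
  B: 387.1 − 2(162.6) = 61.94
  C: 873.9 − 3(162.6) = 386.1
  D: 0 + 1(162.6) = 162.6
  A: 0 + 3(162.6) = 487.8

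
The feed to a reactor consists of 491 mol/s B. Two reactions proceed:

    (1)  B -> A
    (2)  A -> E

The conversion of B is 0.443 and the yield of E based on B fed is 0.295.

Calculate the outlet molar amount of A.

Conversion of B: B consumed = 1ξ₁ = 0.443 × 491 → ξ₁ = 217.5 mol/s.
Yield of E: 1ξ₂ / 491 = 0.295 → ξ₂ = 144.8 mol/s.
Outlet amounts (n = n₀ + Σ ν·ξ):
  B: 491 − 1(217.5) = 273.5
  A: 0 + 1(217.5) − 1(144.8) = 72.67
  E: 0 + 1(144.8) = 144.8

72.7 mol/s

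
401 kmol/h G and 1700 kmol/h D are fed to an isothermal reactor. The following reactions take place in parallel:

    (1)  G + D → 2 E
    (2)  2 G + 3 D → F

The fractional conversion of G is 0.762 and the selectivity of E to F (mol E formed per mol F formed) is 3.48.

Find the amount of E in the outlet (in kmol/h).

284 kmol/h

Conversion of G: G consumed = 0.762 × 401 = 305.6 kmol/h = 1ξ₁ + 2ξ₂.
Selectivity: 2ξ₁ / (1ξ₂) = 3.48 → ξ₁ = 1.74 ξ₂.
Substitute: (1·1.74 + 2) ξ₂ = 305.6 → ξ₂ = 81.7 kmol/h, ξ₁ = 142.2 kmol/h.
Outlet amounts (n = n₀ + Σ ν·ξ):
  G: 401 − 1(142.2) − 2(81.7) = 95.44
  D: 1700 − 1(142.2) − 3(81.7) = 1313
  E: 0 + 2(142.2) = 284.3
  F: 0 + 1(81.7) = 81.7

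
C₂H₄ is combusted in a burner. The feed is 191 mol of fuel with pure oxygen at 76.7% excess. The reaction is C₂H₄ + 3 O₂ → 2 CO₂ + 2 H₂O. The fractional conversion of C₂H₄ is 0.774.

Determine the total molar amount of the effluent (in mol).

1200 mol

Stoichiometric O₂ = 3 × 191 = 573 mol; O₂ fed = 573 × 1.767 = 1012 mol.
Fuel reacted = 0.774 × 191 → ξ = 147.8 mol.
Outlet (n = n₀ + ν ξ):
  C₂H₄: 191 − 1(147.8) = 43.17
  O₂: 1012 − 3(147.8) = 569
  CO₂: 0 + 2(147.8) = 295.7
  H₂O: 0 + 2(147.8) = 295.7
Total out = 43.17 + 569 + 295.7 + 295.7 = 1203 mol.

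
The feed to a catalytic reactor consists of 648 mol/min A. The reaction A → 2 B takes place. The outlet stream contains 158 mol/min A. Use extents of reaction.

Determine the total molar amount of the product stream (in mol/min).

For A: n = n₀ − 1ξ → 158 = 648 − 1ξ, giving ξ = 490 mol/min.
Outlet amounts (n = n₀ + ν ξ):
  A: 648 − 1(490) = 158
  B: 0 + 2(490) = 980
Total out = 158 + 980 = 1138 mol/min.

1140 mol/min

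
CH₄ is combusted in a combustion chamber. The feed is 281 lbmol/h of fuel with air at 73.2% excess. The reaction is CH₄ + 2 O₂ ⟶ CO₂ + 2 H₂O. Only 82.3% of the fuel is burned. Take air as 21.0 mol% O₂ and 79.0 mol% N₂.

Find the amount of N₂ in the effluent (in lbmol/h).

3660 lbmol/h

Stoichiometric O₂ = 2 × 281 = 562 lbmol/h; O₂ fed = 562 × 1.732 = 973.4 lbmol/h.
N₂ fed = 973.4 × 79/21 = 3662 lbmol/h.
Fuel reacted = 0.823 × 281 → ξ = 231.3 lbmol/h.
Outlet (n = n₀ + ν ξ):
  CH₄: 281 − 1(231.3) = 49.74
  O₂: 973.4 − 2(231.3) = 510.9
  N₂: 3662 (inert)
  CO₂: 0 + 1(231.3) = 231.3
  H₂O: 0 + 2(231.3) = 462.5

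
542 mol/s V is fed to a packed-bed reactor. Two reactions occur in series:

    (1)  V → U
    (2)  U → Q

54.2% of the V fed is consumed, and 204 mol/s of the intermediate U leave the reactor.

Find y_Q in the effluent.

0.166

Conversion of V: V consumed = 1ξ₁ = 0.542 × 542 → ξ₁ = 293.8 mol/s.
U balance: n_U = 0 + 1ξ₁ − 1ξ₂ = 204 → ξ₂ = (1·293.8 − 204)/1 = 89.76 mol/s.
Outlet amounts (n = n₀ + Σ ν·ξ):
  V: 542 − 1(293.8) = 248.2
  U: 0 + 1(293.8) − 1(89.76) = 204
  Q: 0 + 1(89.76) = 89.76
Total out = 542 mol/s; y_Q = 89.76 / 542 = 0.1656.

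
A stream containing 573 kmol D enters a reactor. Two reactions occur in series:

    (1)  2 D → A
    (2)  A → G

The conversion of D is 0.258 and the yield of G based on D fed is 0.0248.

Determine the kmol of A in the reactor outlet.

Conversion of D: D consumed = 2ξ₁ = 0.258 × 573 → ξ₁ = 73.92 kmol.
Yield of G: 1ξ₂ / 573 = 0.0248 → ξ₂ = 14.21 kmol.
Outlet amounts (n = n₀ + Σ ν·ξ):
  D: 573 − 2(73.92) = 425.2
  A: 0 + 1(73.92) − 1(14.21) = 59.71
  G: 0 + 1(14.21) = 14.21

59.7 kmol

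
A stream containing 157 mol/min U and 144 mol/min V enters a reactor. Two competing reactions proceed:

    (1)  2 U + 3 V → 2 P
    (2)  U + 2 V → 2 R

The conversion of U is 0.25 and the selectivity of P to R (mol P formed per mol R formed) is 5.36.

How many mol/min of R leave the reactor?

6.7 mol/min

Conversion of U: U consumed = 0.25 × 157 = 39.25 mol/min = 2ξ₁ + 1ξ₂.
Selectivity: 2ξ₁ / (2ξ₂) = 5.36 → ξ₁ = 5.36 ξ₂.
Substitute: (2·5.36 + 1) ξ₂ = 39.25 → ξ₂ = 3.349 mol/min, ξ₁ = 17.95 mol/min.
Outlet amounts (n = n₀ + Σ ν·ξ):
  U: 157 − 2(17.95) − 1(3.349) = 117.8
  V: 144 − 3(17.95) − 2(3.349) = 83.45
  P: 0 + 2(17.95) = 35.9
  R: 0 + 2(3.349) = 6.698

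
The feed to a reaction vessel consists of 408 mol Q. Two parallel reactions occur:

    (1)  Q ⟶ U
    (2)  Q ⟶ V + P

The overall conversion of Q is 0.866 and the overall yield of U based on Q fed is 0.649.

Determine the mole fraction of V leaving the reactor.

0.178

Yield of U: 1ξ₁ / 408 = 0.649 → ξ₁ = 264.8 mol.
Conversion of Q: 1ξ₁ + 1ξ₂ = 0.866 × 408 = 353.3 → ξ₂ = 88.54 mol.
Outlet amounts (n = n₀ + Σ ν·ξ):
  Q: 408 − 1(264.8) − 1(88.54) = 54.67
  U: 0 + 1(264.8) = 264.8
  V: 0 + 1(88.54) = 88.54
  P: 0 + 1(88.54) = 88.54
Total out = 496.5 mol; y_V = 88.54 / 496.5 = 0.1783.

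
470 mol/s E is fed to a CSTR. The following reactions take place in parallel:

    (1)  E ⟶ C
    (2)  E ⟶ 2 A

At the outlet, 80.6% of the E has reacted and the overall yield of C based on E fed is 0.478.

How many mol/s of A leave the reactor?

308 mol/s

Yield of C: 1ξ₁ / 470 = 0.478 → ξ₁ = 224.7 mol/s.
Conversion of E: 1ξ₁ + 1ξ₂ = 0.806 × 470 = 378.8 → ξ₂ = 154.2 mol/s.
Outlet amounts (n = n₀ + Σ ν·ξ):
  E: 470 − 1(224.7) − 1(154.2) = 91.18
  C: 0 + 1(224.7) = 224.7
  A: 0 + 2(154.2) = 308.3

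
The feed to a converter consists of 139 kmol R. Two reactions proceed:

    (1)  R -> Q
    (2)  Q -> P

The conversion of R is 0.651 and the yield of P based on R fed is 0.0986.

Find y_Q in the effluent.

Conversion of R: R consumed = 1ξ₁ = 0.651 × 139 → ξ₁ = 90.49 kmol.
Yield of P: 1ξ₂ / 139 = 0.0986 → ξ₂ = 13.71 kmol.
Outlet amounts (n = n₀ + Σ ν·ξ):
  R: 139 − 1(90.49) = 48.51
  Q: 0 + 1(90.49) − 1(13.71) = 76.78
  P: 0 + 1(13.71) = 13.71
Total out = 139 kmol; y_Q = 76.78 / 139 = 0.5524.

0.552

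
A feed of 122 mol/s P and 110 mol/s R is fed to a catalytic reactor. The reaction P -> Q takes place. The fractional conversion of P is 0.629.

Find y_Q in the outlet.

0.331

P reacted = 0.629 × 122 = 76.74 mol/s; ν_P = −1, so ξ = 76.74/1 = 76.74 mol/s.
Outlet amounts (n = n₀ + ν ξ):
  P: 122 − 1(76.74) = 45.26
  Q: 0 + 1(76.74) = 76.74
  R: 110 (inert)
Total out = 232 mol/s; y_Q = 76.74 / 232 = 0.3308.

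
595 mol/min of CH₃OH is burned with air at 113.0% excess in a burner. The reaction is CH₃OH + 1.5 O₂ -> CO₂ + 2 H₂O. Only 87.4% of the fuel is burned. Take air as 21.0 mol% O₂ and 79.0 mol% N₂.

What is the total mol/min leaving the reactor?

Stoichiometric O₂ = 1.5 × 595 = 892.5 mol/min; O₂ fed = 892.5 × 2.130 = 1901 mol/min.
N₂ fed = 1901 × 79/21 = 7151 mol/min.
Fuel reacted = 0.874 × 595 → ξ = 520 mol/min.
Outlet (n = n₀ + ν ξ):
  CH₃OH: 595 − 1(520) = 74.97
  O₂: 1901 − 1.5(520) = 1121
  N₂: 7151 (inert)
  CO₂: 0 + 1(520) = 520
  H₂O: 0 + 2(520) = 1040
Total out = 74.97 + 1121 + 7151 + 520 + 1040 = 9908 mol/min.

9910 mol/min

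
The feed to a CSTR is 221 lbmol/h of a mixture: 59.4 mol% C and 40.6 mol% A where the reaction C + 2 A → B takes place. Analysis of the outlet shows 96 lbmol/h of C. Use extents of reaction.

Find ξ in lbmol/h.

ξ = 35.3 lbmol/h

For C: n = n₀ − 1ξ → 96 = 131.3 − 1ξ, giving ξ = 35.27 lbmol/h.
Outlet amounts (n = n₀ + ν ξ):
  C: 131.3 − 1(35.27) = 96
  A: 89.73 − 2(35.27) = 19.18
  B: 0 + 1(35.27) = 35.27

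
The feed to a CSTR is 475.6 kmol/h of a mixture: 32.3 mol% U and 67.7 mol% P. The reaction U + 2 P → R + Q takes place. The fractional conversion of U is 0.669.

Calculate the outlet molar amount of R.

103 kmol/h

U reacted = 0.669 × 153.6 = 102.8 kmol/h; ν_U = −1, so ξ = 102.8/1 = 102.8 kmol/h.
Outlet amounts (n = n₀ + ν ξ):
  U: 153.6 − 1(102.8) = 50.85
  P: 322 − 2(102.8) = 116.4
  R: 0 + 1(102.8) = 102.8
  Q: 0 + 1(102.8) = 102.8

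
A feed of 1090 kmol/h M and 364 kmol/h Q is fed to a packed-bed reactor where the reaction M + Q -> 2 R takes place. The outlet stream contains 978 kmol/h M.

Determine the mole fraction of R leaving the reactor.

0.154

For M: n = n₀ − 1ξ → 978 = 1090 − 1ξ, giving ξ = 112 kmol/h.
Outlet amounts (n = n₀ + ν ξ):
  M: 1090 − 1(112) = 978
  Q: 364 − 1(112) = 252
  R: 0 + 2(112) = 224
Total out = 1454 kmol/h; y_R = 224 / 1454 = 0.1541.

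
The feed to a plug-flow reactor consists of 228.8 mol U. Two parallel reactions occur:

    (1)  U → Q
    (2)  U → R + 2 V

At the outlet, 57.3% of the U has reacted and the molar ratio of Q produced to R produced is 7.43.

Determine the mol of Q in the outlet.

Conversion of U: U consumed = 0.573 × 228.8 = 131.1 mol = 1ξ₁ + 1ξ₂.
Selectivity: 1ξ₁ / (1ξ₂) = 7.43 → ξ₁ = 7.43 ξ₂.
Substitute: (1·7.43 + 1) ξ₂ = 131.1 → ξ₂ = 15.55 mol, ξ₁ = 115.6 mol.
Outlet amounts (n = n₀ + Σ ν·ξ):
  U: 228.8 − 1(115.6) − 1(15.55) = 97.7
  Q: 0 + 1(115.6) = 115.6
  R: 0 + 1(15.55) = 15.55
  V: 0 + 2(15.55) = 31.1

116 mol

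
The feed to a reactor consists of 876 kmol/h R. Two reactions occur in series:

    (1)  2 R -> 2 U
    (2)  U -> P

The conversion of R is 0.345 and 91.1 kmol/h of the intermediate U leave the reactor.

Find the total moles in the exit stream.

876 kmol/h

Conversion of R: R consumed = 2ξ₁ = 0.345 × 876 → ξ₁ = 151.1 kmol/h.
U balance: n_U = 0 + 2ξ₁ − 1ξ₂ = 91.1 → ξ₂ = (2·151.1 − 91.1)/1 = 211.1 kmol/h.
Outlet amounts (n = n₀ + Σ ν·ξ):
  R: 876 − 2(151.1) = 573.8
  U: 0 + 2(151.1) − 1(211.1) = 91.1
  P: 0 + 1(211.1) = 211.1
Total out = 573.8 + 91.1 + 211.1 = 876 kmol/h.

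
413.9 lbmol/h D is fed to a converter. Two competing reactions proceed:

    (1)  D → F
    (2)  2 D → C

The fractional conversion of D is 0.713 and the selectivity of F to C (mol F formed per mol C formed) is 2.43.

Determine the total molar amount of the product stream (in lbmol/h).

Conversion of D: D consumed = 0.713 × 413.9 = 295.1 lbmol/h = 1ξ₁ + 2ξ₂.
Selectivity: 1ξ₁ / (1ξ₂) = 2.43 → ξ₁ = 2.43 ξ₂.
Substitute: (1·2.43 + 2) ξ₂ = 295.1 → ξ₂ = 66.62 lbmol/h, ξ₁ = 161.9 lbmol/h.
Outlet amounts (n = n₀ + Σ ν·ξ):
  D: 413.9 − 1(161.9) − 2(66.62) = 118.8
  F: 0 + 1(161.9) = 161.9
  C: 0 + 1(66.62) = 66.62
Total out = 118.8 + 161.9 + 66.62 = 347.3 lbmol/h.

347 lbmol/h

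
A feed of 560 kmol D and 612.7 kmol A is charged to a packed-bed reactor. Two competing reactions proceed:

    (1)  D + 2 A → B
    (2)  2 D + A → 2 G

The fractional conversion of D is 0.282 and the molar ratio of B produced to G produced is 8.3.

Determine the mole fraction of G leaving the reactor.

0.0192

Conversion of D: D consumed = 0.282 × 560 = 157.9 kmol = 1ξ₁ + 2ξ₂.
Selectivity: 1ξ₁ / (2ξ₂) = 8.3 → ξ₁ = 16.6 ξ₂.
Substitute: (1·16.6 + 2) ξ₂ = 157.9 → ξ₂ = 8.49 kmol, ξ₁ = 140.9 kmol.
Outlet amounts (n = n₀ + Σ ν·ξ):
  D: 560 − 1(140.9) − 2(8.49) = 402.1
  A: 612.7 − 2(140.9) − 1(8.49) = 322.3
  B: 0 + 1(140.9) = 140.9
  G: 0 + 2(8.49) = 16.98
Total out = 882.3 kmol; y_G = 16.98 / 882.3 = 0.01925.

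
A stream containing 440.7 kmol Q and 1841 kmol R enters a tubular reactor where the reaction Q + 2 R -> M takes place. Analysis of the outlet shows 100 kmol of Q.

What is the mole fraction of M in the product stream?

For Q: n = n₀ − 1ξ → 100 = 440.7 − 1ξ, giving ξ = 340.7 kmol.
Outlet amounts (n = n₀ + ν ξ):
  Q: 440.7 − 1(340.7) = 100
  R: 1841 − 2(340.7) = 1160
  M: 0 + 1(340.7) = 340.7
Total out = 1600 kmol; y_M = 340.7 / 1600 = 0.2129.

0.213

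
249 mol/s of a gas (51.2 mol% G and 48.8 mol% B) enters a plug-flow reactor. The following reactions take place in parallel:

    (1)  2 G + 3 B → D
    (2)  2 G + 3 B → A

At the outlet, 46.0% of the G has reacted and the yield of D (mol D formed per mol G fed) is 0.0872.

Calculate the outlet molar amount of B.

Yield of D: 1ξ₁ / 127.5 = 0.0872 → ξ₁ = 11.12 mol/s.
Conversion of G: 2ξ₁ + 2ξ₂ = 0.46 × 127.5 = 58.64 → ξ₂ = 18.21 mol/s.
Outlet amounts (n = n₀ + Σ ν·ξ):
  G: 127.5 − 2(11.12) − 2(18.21) = 68.84
  B: 121.5 − 3(11.12) − 3(18.21) = 33.55
  D: 0 + 1(11.12) = 11.12
  A: 0 + 1(18.21) = 18.21

33.5 mol/s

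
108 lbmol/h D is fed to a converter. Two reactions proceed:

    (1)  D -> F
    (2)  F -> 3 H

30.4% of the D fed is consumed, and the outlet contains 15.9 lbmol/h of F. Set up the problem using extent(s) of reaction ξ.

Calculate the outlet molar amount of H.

50.8 lbmol/h

Conversion of D: D consumed = 1ξ₁ = 0.304 × 108 → ξ₁ = 32.83 lbmol/h.
F balance: n_F = 0 + 1ξ₁ − 1ξ₂ = 15.9 → ξ₂ = (1·32.83 − 15.9)/1 = 16.93 lbmol/h.
Outlet amounts (n = n₀ + Σ ν·ξ):
  D: 108 − 1(32.83) = 75.17
  F: 0 + 1(32.83) − 1(16.93) = 15.9
  H: 0 + 3(16.93) = 50.8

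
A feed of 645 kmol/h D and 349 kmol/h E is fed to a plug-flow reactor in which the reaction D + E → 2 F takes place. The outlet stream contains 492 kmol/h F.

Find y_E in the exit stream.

For F: n = n₀ + 2ξ → 492 = 0 + 2ξ, giving ξ = 246 kmol/h.
Outlet amounts (n = n₀ + ν ξ):
  D: 645 − 1(246) = 399
  E: 349 − 1(246) = 103
  F: 0 + 2(246) = 492
Total out = 994 kmol/h; y_E = 103 / 994 = 0.1036.

0.104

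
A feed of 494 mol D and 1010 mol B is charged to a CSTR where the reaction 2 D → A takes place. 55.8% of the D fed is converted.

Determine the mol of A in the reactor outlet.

D reacted = 0.558 × 494 = 275.7 mol; ν_D = −2, so ξ = 275.7/2 = 137.8 mol.
Outlet amounts (n = n₀ + ν ξ):
  D: 494 − 2(137.8) = 218.3
  A: 0 + 1(137.8) = 137.8
  B: 1010 (inert)

138 mol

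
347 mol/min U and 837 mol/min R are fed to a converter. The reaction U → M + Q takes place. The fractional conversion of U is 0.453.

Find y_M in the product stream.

U reacted = 0.453 × 347 = 157.2 mol/min; ν_U = −1, so ξ = 157.2/1 = 157.2 mol/min.
Outlet amounts (n = n₀ + ν ξ):
  U: 347 − 1(157.2) = 189.8
  M: 0 + 1(157.2) = 157.2
  Q: 0 + 1(157.2) = 157.2
  R: 837 (inert)
Total out = 1341 mol/min; y_M = 157.2 / 1341 = 0.1172.

0.117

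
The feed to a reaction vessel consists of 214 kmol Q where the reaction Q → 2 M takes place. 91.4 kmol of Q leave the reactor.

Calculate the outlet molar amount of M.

For Q: n = n₀ − 1ξ → 91.4 = 214 − 1ξ, giving ξ = 122.6 kmol.
Outlet amounts (n = n₀ + ν ξ):
  Q: 214 − 1(122.6) = 91.4
  M: 0 + 2(122.6) = 245.2

245 kmol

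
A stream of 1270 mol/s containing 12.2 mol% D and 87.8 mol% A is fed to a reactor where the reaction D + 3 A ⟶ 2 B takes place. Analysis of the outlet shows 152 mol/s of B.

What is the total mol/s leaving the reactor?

1120 mol/s

For B: n = n₀ + 2ξ → 152 = 0 + 2ξ, giving ξ = 76 mol/s.
Outlet amounts (n = n₀ + ν ξ):
  D: 154.9 − 1(76) = 78.94
  A: 1115 − 3(76) = 887.1
  B: 0 + 2(76) = 152
Total out = 78.94 + 887.1 + 152 = 1118 mol/s.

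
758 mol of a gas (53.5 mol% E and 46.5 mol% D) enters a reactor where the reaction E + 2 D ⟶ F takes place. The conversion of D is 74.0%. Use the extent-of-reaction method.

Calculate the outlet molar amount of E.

275 mol

D reacted = 0.74 × 352.5 = 260.8 mol; ν_D = −2, so ξ = 260.8/2 = 130.4 mol.
Outlet amounts (n = n₀ + ν ξ):
  E: 405.5 − 1(130.4) = 275.1
  D: 352.5 − 2(130.4) = 91.64
  F: 0 + 1(130.4) = 130.4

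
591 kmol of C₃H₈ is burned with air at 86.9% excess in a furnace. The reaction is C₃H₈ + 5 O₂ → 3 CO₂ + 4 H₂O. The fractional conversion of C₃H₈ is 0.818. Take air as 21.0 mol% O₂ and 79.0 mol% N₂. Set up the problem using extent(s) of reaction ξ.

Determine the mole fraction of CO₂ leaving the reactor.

Stoichiometric O₂ = 5 × 591 = 2955 kmol; O₂ fed = 2955 × 1.869 = 5523 kmol.
N₂ fed = 5523 × 79/21 = 20780 kmol.
Fuel reacted = 0.818 × 591 → ξ = 483.4 kmol.
Outlet (n = n₀ + ν ξ):
  C₃H₈: 591 − 1(483.4) = 107.6
  O₂: 5523 − 5(483.4) = 3106
  N₂: 20780 (inert)
  CO₂: 0 + 3(483.4) = 1450
  H₂O: 0 + 4(483.4) = 1934
Total out = 27370 kmol; y_CO₂ = 1450 / 27370 = 0.05298.

0.053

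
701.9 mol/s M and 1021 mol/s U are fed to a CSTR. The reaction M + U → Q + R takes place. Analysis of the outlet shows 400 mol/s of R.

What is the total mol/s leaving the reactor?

For R: n = n₀ + 1ξ → 400 = 0 + 1ξ, giving ξ = 400 mol/s.
Outlet amounts (n = n₀ + ν ξ):
  M: 701.9 − 1(400) = 301.9
  U: 1021 − 1(400) = 621
  Q: 0 + 1(400) = 400
  R: 0 + 1(400) = 400
Total out = 301.9 + 621 + 400 + 400 = 1723 mol/s.

1720 mol/s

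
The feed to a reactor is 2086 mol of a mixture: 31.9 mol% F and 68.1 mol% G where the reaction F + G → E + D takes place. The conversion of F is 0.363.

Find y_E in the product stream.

0.116

F reacted = 0.363 × 665.4 = 241.6 mol; ν_F = −1, so ξ = 241.6/1 = 241.6 mol.
Outlet amounts (n = n₀ + ν ξ):
  F: 665.4 − 1(241.6) = 423.9
  G: 1421 − 1(241.6) = 1179
  E: 0 + 1(241.6) = 241.6
  D: 0 + 1(241.6) = 241.6
Total out = 2086 mol; y_E = 241.6 / 2086 = 0.1158.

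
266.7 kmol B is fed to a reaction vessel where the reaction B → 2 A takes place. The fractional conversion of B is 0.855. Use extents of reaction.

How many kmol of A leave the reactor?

B reacted = 0.855 × 266.7 = 228 kmol; ν_B = −1, so ξ = 228/1 = 228 kmol.
Outlet amounts (n = n₀ + ν ξ):
  B: 266.7 − 1(228) = 38.67
  A: 0 + 2(228) = 456.1

456 kmol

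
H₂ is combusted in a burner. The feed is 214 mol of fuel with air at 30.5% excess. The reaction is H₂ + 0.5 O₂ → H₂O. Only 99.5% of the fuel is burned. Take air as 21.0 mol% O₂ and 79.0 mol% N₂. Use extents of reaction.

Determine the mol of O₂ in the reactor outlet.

Stoichiometric O₂ = 0.5 × 214 = 107 mol; O₂ fed = 107 × 1.305 = 139.6 mol.
N₂ fed = 139.6 × 79/21 = 525.3 mol.
Fuel reacted = 0.995 × 214 → ξ = 212.9 mol.
Outlet (n = n₀ + ν ξ):
  H₂: 214 − 1(212.9) = 1.07
  O₂: 139.6 − 0.5(212.9) = 33.17
  N₂: 525.3 (inert)
  H₂O: 0 + 1(212.9) = 212.9

33.2 mol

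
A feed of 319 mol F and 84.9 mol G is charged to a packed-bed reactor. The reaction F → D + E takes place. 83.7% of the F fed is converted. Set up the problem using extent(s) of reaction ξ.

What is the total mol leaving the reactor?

671 mol

F reacted = 0.837 × 319 = 267 mol; ν_F = −1, so ξ = 267/1 = 267 mol.
Outlet amounts (n = n₀ + ν ξ):
  F: 319 − 1(267) = 52
  D: 0 + 1(267) = 267
  E: 0 + 1(267) = 267
  G: 84.9 (inert)
Total out = 52 + 267 + 267 + 84.9 = 670.9 mol.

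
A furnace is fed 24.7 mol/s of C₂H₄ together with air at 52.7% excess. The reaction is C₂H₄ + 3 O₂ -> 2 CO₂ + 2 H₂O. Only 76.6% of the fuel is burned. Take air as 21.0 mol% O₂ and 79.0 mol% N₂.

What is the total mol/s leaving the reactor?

564 mol/s

Stoichiometric O₂ = 3 × 24.7 = 74.1 mol/s; O₂ fed = 74.1 × 1.527 = 113.2 mol/s.
N₂ fed = 113.2 × 79/21 = 425.7 mol/s.
Fuel reacted = 0.766 × 24.7 → ξ = 18.92 mol/s.
Outlet (n = n₀ + ν ξ):
  C₂H₄: 24.7 − 1(18.92) = 5.78
  O₂: 113.2 − 3(18.92) = 56.39
  N₂: 425.7 (inert)
  CO₂: 0 + 2(18.92) = 37.84
  H₂O: 0 + 2(18.92) = 37.84
Total out = 5.78 + 56.39 + 425.7 + 37.84 + 37.84 = 563.5 mol/s.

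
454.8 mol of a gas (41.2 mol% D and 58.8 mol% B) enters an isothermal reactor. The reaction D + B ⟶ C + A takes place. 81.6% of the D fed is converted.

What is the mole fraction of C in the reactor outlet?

D reacted = 0.816 × 187.4 = 152.9 mol; ν_D = −1, so ξ = 152.9/1 = 152.9 mol.
Outlet amounts (n = n₀ + ν ξ):
  D: 187.4 − 1(152.9) = 34.48
  B: 267.4 − 1(152.9) = 114.5
  C: 0 + 1(152.9) = 152.9
  A: 0 + 1(152.9) = 152.9
Total out = 454.8 mol; y_C = 152.9 / 454.8 = 0.3362.

0.336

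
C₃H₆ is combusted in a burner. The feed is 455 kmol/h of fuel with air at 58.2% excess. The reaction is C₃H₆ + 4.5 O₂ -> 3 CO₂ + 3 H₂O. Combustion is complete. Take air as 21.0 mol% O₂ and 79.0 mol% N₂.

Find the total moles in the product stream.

16100 kmol/h

Stoichiometric O₂ = 4.5 × 455 = 2048 kmol/h; O₂ fed = 2048 × 1.582 = 3239 kmol/h.
N₂ fed = 3239 × 79/21 = 12190 kmol/h.
Fuel reacted = 1 × 455 → ξ = 455 kmol/h.
Outlet (n = n₀ + ν ξ):
  C₃H₆: 455 − 1(455) = 0
  O₂: 3239 − 4.5(455) = 1192
  N₂: 12190 (inert)
  CO₂: 0 + 3(455) = 1365
  H₂O: 0 + 3(455) = 1365
Total out = 0 + 1192 + 12190 + 1365 + 1365 = 16110 kmol/h.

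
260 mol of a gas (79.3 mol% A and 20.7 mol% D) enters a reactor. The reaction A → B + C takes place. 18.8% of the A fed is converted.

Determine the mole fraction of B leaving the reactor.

A reacted = 0.188 × 206.2 = 38.76 mol; ν_A = −1, so ξ = 38.76/1 = 38.76 mol.
Outlet amounts (n = n₀ + ν ξ):
  A: 206.2 − 1(38.76) = 167.4
  B: 0 + 1(38.76) = 38.76
  C: 0 + 1(38.76) = 38.76
  D: 53.82 (inert)
Total out = 298.8 mol; y_B = 38.76 / 298.8 = 0.1297.

0.13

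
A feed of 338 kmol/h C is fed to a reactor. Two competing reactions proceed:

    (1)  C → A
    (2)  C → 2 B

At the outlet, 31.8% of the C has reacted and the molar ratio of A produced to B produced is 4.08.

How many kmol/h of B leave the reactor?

23.5 kmol/h

Conversion of C: C consumed = 0.318 × 338 = 107.5 kmol/h = 1ξ₁ + 1ξ₂.
Selectivity: 1ξ₁ / (2ξ₂) = 4.08 → ξ₁ = 8.16 ξ₂.
Substitute: (1·8.16 + 1) ξ₂ = 107.5 → ξ₂ = 11.73 kmol/h, ξ₁ = 95.75 kmol/h.
Outlet amounts (n = n₀ + Σ ν·ξ):
  C: 338 − 1(95.75) − 1(11.73) = 230.5
  A: 0 + 1(95.75) = 95.75
  B: 0 + 2(11.73) = 23.47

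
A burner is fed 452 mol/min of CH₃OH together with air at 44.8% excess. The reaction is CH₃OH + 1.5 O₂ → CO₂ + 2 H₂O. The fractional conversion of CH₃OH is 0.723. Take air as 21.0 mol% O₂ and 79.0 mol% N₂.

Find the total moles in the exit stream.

Stoichiometric O₂ = 1.5 × 452 = 678 mol/min; O₂ fed = 678 × 1.448 = 981.7 mol/min.
N₂ fed = 981.7 × 79/21 = 3693 mol/min.
Fuel reacted = 0.723 × 452 → ξ = 326.8 mol/min.
Outlet (n = n₀ + ν ξ):
  CH₃OH: 452 − 1(326.8) = 125.2
  O₂: 981.7 − 1.5(326.8) = 491.5
  N₂: 3693 (inert)
  CO₂: 0 + 1(326.8) = 326.8
  H₂O: 0 + 2(326.8) = 653.6
Total out = 125.2 + 491.5 + 3693 + 326.8 + 653.6 = 5290 mol/min.

5290 mol/min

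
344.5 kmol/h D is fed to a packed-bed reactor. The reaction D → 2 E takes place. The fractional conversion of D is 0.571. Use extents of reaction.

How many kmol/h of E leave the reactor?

D reacted = 0.571 × 344.5 = 196.7 kmol/h; ν_D = −1, so ξ = 196.7/1 = 196.7 kmol/h.
Outlet amounts (n = n₀ + ν ξ):
  D: 344.5 − 1(196.7) = 147.8
  E: 0 + 2(196.7) = 393.4

393 kmol/h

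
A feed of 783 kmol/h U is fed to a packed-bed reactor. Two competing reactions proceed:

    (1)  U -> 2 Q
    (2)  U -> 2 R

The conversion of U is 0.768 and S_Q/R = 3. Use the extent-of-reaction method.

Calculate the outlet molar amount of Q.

Conversion of U: U consumed = 0.768 × 783 = 601.3 kmol/h = 1ξ₁ + 1ξ₂.
Selectivity: 2ξ₁ / (2ξ₂) = 3 → ξ₁ = 3 ξ₂.
Substitute: (1·3 + 1) ξ₂ = 601.3 → ξ₂ = 150.3 kmol/h, ξ₁ = 451 kmol/h.
Outlet amounts (n = n₀ + Σ ν·ξ):
  U: 783 − 1(451) − 1(150.3) = 181.7
  Q: 0 + 2(451) = 902
  R: 0 + 2(150.3) = 300.7

902 kmol/h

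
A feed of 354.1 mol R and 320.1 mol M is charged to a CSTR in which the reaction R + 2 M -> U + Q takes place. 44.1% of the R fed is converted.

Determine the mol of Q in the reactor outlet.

156 mol

R reacted = 0.441 × 354.1 = 156.2 mol; ν_R = −1, so ξ = 156.2/1 = 156.2 mol.
Outlet amounts (n = n₀ + ν ξ):
  R: 354.1 − 1(156.2) = 197.9
  M: 320.1 − 2(156.2) = 7.784
  U: 0 + 1(156.2) = 156.2
  Q: 0 + 1(156.2) = 156.2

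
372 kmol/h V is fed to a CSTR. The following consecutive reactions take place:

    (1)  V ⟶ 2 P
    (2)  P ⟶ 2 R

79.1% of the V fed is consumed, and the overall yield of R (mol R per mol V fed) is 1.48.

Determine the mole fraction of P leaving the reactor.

Conversion of V: V consumed = 1ξ₁ = 0.791 × 372 → ξ₁ = 294.3 kmol/h.
Yield of R: 2ξ₂ / 372 = 1.48 → ξ₂ = 275.3 kmol/h.
Outlet amounts (n = n₀ + Σ ν·ξ):
  V: 372 − 1(294.3) = 77.75
  P: 0 + 2(294.3) − 1(275.3) = 313.2
  R: 0 + 2(275.3) = 550.6
Total out = 941.5 kmol/h; y_P = 313.2 / 941.5 = 0.3327.

0.333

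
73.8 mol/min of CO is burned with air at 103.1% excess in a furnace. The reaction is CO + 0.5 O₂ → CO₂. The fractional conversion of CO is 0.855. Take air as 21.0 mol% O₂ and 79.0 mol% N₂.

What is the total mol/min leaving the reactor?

Stoichiometric O₂ = 0.5 × 73.8 = 36.9 mol/min; O₂ fed = 36.9 × 2.031 = 74.94 mol/min.
N₂ fed = 74.94 × 79/21 = 281.9 mol/min.
Fuel reacted = 0.855 × 73.8 → ξ = 63.1 mol/min.
Outlet (n = n₀ + ν ξ):
  CO: 73.8 − 1(63.1) = 10.7
  O₂: 74.94 − 0.5(63.1) = 43.39
  N₂: 281.9 (inert)
  CO₂: 0 + 1(63.1) = 63.1
Total out = 10.7 + 43.39 + 281.9 + 63.1 = 399.1 mol/min.

399 mol/min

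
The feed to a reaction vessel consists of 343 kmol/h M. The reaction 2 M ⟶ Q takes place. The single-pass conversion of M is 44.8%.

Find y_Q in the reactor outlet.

M reacted = 0.448 × 343 = 153.7 kmol/h; ν_M = −2, so ξ = 153.7/2 = 76.83 kmol/h.
Outlet amounts (n = n₀ + ν ξ):
  M: 343 − 2(76.83) = 189.3
  Q: 0 + 1(76.83) = 76.83
Total out = 266.2 kmol/h; y_Q = 76.83 / 266.2 = 0.2887.

0.289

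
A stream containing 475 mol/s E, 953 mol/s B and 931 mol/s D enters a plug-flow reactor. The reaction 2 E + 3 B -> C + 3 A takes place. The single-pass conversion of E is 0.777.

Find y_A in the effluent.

0.255

E reacted = 0.777 × 475 = 369.1 mol/s; ν_E = −2, so ξ = 369.1/2 = 184.5 mol/s.
Outlet amounts (n = n₀ + ν ξ):
  E: 475 − 2(184.5) = 105.9
  B: 953 − 3(184.5) = 399.4
  C: 0 + 1(184.5) = 184.5
  A: 0 + 3(184.5) = 553.6
  D: 931 (inert)
Total out = 2174 mol/s; y_A = 553.6 / 2174 = 0.2546.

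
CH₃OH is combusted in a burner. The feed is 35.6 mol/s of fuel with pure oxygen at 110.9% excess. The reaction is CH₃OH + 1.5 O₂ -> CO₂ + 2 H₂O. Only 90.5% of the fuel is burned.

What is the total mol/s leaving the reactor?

Stoichiometric O₂ = 1.5 × 35.6 = 53.4 mol/s; O₂ fed = 53.4 × 2.109 = 112.6 mol/s.
Fuel reacted = 0.905 × 35.6 → ξ = 32.22 mol/s.
Outlet (n = n₀ + ν ξ):
  CH₃OH: 35.6 − 1(32.22) = 3.382
  O₂: 112.6 − 1.5(32.22) = 64.29
  CO₂: 0 + 1(32.22) = 32.22
  H₂O: 0 + 2(32.22) = 64.44
Total out = 3.382 + 64.29 + 32.22 + 64.44 = 164.3 mol/s.

164 mol/s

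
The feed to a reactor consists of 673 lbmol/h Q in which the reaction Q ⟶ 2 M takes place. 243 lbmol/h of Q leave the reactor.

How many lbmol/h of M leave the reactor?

860 lbmol/h

For Q: n = n₀ − 1ξ → 243 = 673 − 1ξ, giving ξ = 430 lbmol/h.
Outlet amounts (n = n₀ + ν ξ):
  Q: 673 − 1(430) = 243
  M: 0 + 2(430) = 860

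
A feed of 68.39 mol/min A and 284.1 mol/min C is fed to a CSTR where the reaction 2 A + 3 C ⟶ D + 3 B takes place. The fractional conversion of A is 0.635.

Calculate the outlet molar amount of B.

65.1 mol/min

A reacted = 0.635 × 68.39 = 43.43 mol/min; ν_A = −2, so ξ = 43.43/2 = 21.71 mol/min.
Outlet amounts (n = n₀ + ν ξ):
  A: 68.39 − 2(21.71) = 24.96
  C: 284.1 − 3(21.71) = 219
  D: 0 + 1(21.71) = 21.71
  B: 0 + 3(21.71) = 65.14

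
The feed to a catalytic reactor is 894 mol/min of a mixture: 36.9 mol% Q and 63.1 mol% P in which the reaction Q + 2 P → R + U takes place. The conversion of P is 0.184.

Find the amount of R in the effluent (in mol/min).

51.9 mol/min

P reacted = 0.184 × 564.1 = 103.8 mol/min; ν_P = −2, so ξ = 103.8/2 = 51.9 mol/min.
Outlet amounts (n = n₀ + ν ξ):
  Q: 329.9 − 1(51.9) = 278
  P: 564.1 − 2(51.9) = 460.3
  R: 0 + 1(51.9) = 51.9
  U: 0 + 1(51.9) = 51.9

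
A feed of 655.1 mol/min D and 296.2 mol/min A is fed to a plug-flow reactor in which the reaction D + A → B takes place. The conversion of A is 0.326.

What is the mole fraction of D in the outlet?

A reacted = 0.326 × 296.2 = 96.56 mol/min; ν_A = −1, so ξ = 96.56/1 = 96.56 mol/min.
Outlet amounts (n = n₀ + ν ξ):
  D: 655.1 − 1(96.56) = 558.5
  A: 296.2 − 1(96.56) = 199.6
  B: 0 + 1(96.56) = 96.56
Total out = 854.7 mol/min; y_D = 558.5 / 854.7 = 0.6535.

0.653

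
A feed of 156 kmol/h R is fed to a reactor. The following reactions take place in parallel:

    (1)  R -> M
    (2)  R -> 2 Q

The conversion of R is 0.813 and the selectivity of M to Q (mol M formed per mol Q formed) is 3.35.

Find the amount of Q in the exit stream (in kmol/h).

32.9 kmol/h

Conversion of R: R consumed = 0.813 × 156 = 126.8 kmol/h = 1ξ₁ + 1ξ₂.
Selectivity: 1ξ₁ / (2ξ₂) = 3.35 → ξ₁ = 6.7 ξ₂.
Substitute: (1·6.7 + 1) ξ₂ = 126.8 → ξ₂ = 16.47 kmol/h, ξ₁ = 110.4 kmol/h.
Outlet amounts (n = n₀ + Σ ν·ξ):
  R: 156 − 1(110.4) − 1(16.47) = 29.17
  M: 0 + 1(110.4) = 110.4
  Q: 0 + 2(16.47) = 32.94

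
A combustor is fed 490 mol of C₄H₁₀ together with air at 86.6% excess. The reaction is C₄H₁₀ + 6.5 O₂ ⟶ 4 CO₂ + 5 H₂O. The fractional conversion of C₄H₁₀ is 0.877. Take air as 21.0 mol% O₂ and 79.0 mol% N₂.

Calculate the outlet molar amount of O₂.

3150 mol

Stoichiometric O₂ = 6.5 × 490 = 3185 mol; O₂ fed = 3185 × 1.866 = 5943 mol.
N₂ fed = 5943 × 79/21 = 22360 mol.
Fuel reacted = 0.877 × 490 → ξ = 429.7 mol.
Outlet (n = n₀ + ν ξ):
  C₄H₁₀: 490 − 1(429.7) = 60.27
  O₂: 5943 − 6.5(429.7) = 3150
  N₂: 22360 (inert)
  CO₂: 0 + 4(429.7) = 1719
  H₂O: 0 + 5(429.7) = 2149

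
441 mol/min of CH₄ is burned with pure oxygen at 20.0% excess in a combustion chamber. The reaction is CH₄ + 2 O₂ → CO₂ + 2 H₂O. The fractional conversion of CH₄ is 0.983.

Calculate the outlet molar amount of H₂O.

Stoichiometric O₂ = 2 × 441 = 882 mol/min; O₂ fed = 882 × 1.200 = 1058 mol/min.
Fuel reacted = 0.983 × 441 → ξ = 433.5 mol/min.
Outlet (n = n₀ + ν ξ):
  CH₄: 441 − 1(433.5) = 7.497
  O₂: 1058 − 2(433.5) = 191.4
  CO₂: 0 + 1(433.5) = 433.5
  H₂O: 0 + 2(433.5) = 867

867 mol/min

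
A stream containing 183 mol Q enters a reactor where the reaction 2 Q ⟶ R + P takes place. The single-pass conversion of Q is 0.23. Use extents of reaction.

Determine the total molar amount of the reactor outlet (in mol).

183 mol

Q reacted = 0.23 × 183 = 42.09 mol; ν_Q = −2, so ξ = 42.09/2 = 21.05 mol.
Outlet amounts (n = n₀ + ν ξ):
  Q: 183 − 2(21.05) = 140.9
  R: 0 + 1(21.05) = 21.05
  P: 0 + 1(21.05) = 21.05
Total out = 140.9 + 21.05 + 21.05 = 183 mol.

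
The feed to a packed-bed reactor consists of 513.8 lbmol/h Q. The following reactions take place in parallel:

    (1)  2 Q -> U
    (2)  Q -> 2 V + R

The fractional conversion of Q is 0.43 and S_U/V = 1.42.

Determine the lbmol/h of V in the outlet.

66.1 lbmol/h

Conversion of Q: Q consumed = 0.43 × 513.8 = 220.9 lbmol/h = 2ξ₁ + 1ξ₂.
Selectivity: 1ξ₁ / (2ξ₂) = 1.42 → ξ₁ = 2.84 ξ₂.
Substitute: (2·2.84 + 1) ξ₂ = 220.9 → ξ₂ = 33.07 lbmol/h, ξ₁ = 93.93 lbmol/h.
Outlet amounts (n = n₀ + Σ ν·ξ):
  Q: 513.8 − 2(93.93) − 1(33.07) = 292.9
  U: 0 + 1(93.93) = 93.93
  V: 0 + 2(33.07) = 66.15
  R: 0 + 1(33.07) = 33.07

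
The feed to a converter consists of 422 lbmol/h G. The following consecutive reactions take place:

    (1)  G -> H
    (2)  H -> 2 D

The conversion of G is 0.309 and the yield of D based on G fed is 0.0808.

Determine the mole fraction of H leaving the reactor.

0.258

Conversion of G: G consumed = 1ξ₁ = 0.309 × 422 → ξ₁ = 130.4 lbmol/h.
Yield of D: 2ξ₂ / 422 = 0.0808 → ξ₂ = 17.05 lbmol/h.
Outlet amounts (n = n₀ + Σ ν·ξ):
  G: 422 − 1(130.4) = 291.6
  H: 0 + 1(130.4) − 1(17.05) = 113.3
  D: 0 + 2(17.05) = 34.1
Total out = 439 lbmol/h; y_H = 113.3 / 439 = 0.2582.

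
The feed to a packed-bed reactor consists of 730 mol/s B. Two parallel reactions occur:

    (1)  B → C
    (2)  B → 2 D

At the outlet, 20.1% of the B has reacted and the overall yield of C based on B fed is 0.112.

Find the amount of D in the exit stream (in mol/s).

Yield of C: 1ξ₁ / 730 = 0.112 → ξ₁ = 81.76 mol/s.
Conversion of B: 1ξ₁ + 1ξ₂ = 0.201 × 730 = 146.7 → ξ₂ = 64.97 mol/s.
Outlet amounts (n = n₀ + Σ ν·ξ):
  B: 730 − 1(81.76) − 1(64.97) = 583.3
  C: 0 + 1(81.76) = 81.76
  D: 0 + 2(64.97) = 129.9

130 mol/s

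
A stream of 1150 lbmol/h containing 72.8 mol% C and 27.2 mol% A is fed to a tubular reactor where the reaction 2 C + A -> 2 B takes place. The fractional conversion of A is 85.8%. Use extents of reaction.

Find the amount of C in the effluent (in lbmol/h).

A reacted = 0.858 × 312.8 = 268.4 lbmol/h; ν_A = −1, so ξ = 268.4/1 = 268.4 lbmol/h.
Outlet amounts (n = n₀ + ν ξ):
  C: 837.2 − 2(268.4) = 300.4
  A: 312.8 − 1(268.4) = 44.42
  B: 0 + 2(268.4) = 536.8

300 lbmol/h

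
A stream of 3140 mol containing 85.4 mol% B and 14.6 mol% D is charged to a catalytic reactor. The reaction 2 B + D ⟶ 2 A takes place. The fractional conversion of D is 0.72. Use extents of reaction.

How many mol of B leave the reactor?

D reacted = 0.72 × 458.4 = 330.1 mol; ν_D = −1, so ξ = 330.1/1 = 330.1 mol.
Outlet amounts (n = n₀ + ν ξ):
  B: 2682 − 2(330.1) = 2021
  D: 458.4 − 1(330.1) = 128.4
  A: 0 + 2(330.1) = 660.2

2020 mol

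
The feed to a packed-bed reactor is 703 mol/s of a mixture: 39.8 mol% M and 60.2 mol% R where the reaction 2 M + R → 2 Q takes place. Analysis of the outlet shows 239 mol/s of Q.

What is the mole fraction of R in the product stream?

0.52

For Q: n = n₀ + 2ξ → 239 = 0 + 2ξ, giving ξ = 119.5 mol/s.
Outlet amounts (n = n₀ + ν ξ):
  M: 279.8 − 2(119.5) = 40.79
  R: 423.2 − 1(119.5) = 303.7
  Q: 0 + 2(119.5) = 239
Total out = 583.5 mol/s; y_R = 303.7 / 583.5 = 0.5205.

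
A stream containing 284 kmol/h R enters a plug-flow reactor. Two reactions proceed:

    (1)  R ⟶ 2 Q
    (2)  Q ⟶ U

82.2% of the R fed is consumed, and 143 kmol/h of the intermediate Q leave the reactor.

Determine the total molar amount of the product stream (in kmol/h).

517 kmol/h

Conversion of R: R consumed = 1ξ₁ = 0.822 × 284 → ξ₁ = 233.4 kmol/h.
Q balance: n_Q = 0 + 2ξ₁ − 1ξ₂ = 143 → ξ₂ = (2·233.4 − 143)/1 = 323.9 kmol/h.
Outlet amounts (n = n₀ + Σ ν·ξ):
  R: 284 − 1(233.4) = 50.55
  Q: 0 + 2(233.4) − 1(323.9) = 143
  U: 0 + 1(323.9) = 323.9
Total out = 50.55 + 143 + 323.9 = 517.4 kmol/h.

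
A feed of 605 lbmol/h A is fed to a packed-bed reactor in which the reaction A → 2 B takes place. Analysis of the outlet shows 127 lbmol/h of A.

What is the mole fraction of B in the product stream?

For A: n = n₀ − 1ξ → 127 = 605 − 1ξ, giving ξ = 478 lbmol/h.
Outlet amounts (n = n₀ + ν ξ):
  A: 605 − 1(478) = 127
  B: 0 + 2(478) = 956
Total out = 1083 lbmol/h; y_B = 956 / 1083 = 0.8827.

0.883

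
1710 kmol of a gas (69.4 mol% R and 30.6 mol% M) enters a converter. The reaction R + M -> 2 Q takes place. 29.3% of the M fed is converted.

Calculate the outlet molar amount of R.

M reacted = 0.293 × 523.3 = 153.3 kmol; ν_M = −1, so ξ = 153.3/1 = 153.3 kmol.
Outlet amounts (n = n₀ + ν ξ):
  R: 1187 − 1(153.3) = 1033
  M: 523.3 − 1(153.3) = 369.9
  Q: 0 + 2(153.3) = 306.6

1030 kmol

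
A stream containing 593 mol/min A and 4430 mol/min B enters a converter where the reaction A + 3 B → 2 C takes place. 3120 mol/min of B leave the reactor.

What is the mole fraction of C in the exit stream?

0.21

For B: n = n₀ − 3ξ → 3120 = 4430 − 3ξ, giving ξ = 436.7 mol/min.
Outlet amounts (n = n₀ + ν ξ):
  A: 593 − 1(436.7) = 156.3
  B: 4430 − 3(436.7) = 3120
  C: 0 + 2(436.7) = 873.3
Total out = 4150 mol/min; y_C = 873.3 / 4150 = 0.2105.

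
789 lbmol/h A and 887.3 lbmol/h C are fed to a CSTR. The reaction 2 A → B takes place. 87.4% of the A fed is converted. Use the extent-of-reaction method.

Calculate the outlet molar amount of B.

345 lbmol/h

A reacted = 0.874 × 789 = 689.6 lbmol/h; ν_A = −2, so ξ = 689.6/2 = 344.8 lbmol/h.
Outlet amounts (n = n₀ + ν ξ):
  A: 789 − 2(344.8) = 99.41
  B: 0 + 1(344.8) = 344.8
  C: 887.3 (inert)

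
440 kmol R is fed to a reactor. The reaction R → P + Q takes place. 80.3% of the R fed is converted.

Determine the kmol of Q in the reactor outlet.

353 kmol

R reacted = 0.803 × 440 = 353.3 kmol; ν_R = −1, so ξ = 353.3/1 = 353.3 kmol.
Outlet amounts (n = n₀ + ν ξ):
  R: 440 − 1(353.3) = 86.68
  P: 0 + 1(353.3) = 353.3
  Q: 0 + 1(353.3) = 353.3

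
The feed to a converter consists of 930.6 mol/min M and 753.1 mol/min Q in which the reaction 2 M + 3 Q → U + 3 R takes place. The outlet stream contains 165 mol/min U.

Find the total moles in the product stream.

1520 mol/min

For U: n = n₀ + 1ξ → 165 = 0 + 1ξ, giving ξ = 165 mol/min.
Outlet amounts (n = n₀ + ν ξ):
  M: 930.6 − 2(165) = 600.6
  Q: 753.1 − 3(165) = 258.1
  U: 0 + 1(165) = 165
  R: 0 + 3(165) = 495
Total out = 600.6 + 258.1 + 165 + 495 = 1519 mol/min.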